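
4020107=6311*637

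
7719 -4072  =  3647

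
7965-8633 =-668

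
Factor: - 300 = - 2^2*3^1*5^2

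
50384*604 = 30431936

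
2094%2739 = 2094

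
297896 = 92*3238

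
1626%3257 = 1626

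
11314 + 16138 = 27452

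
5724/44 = 130 + 1/11 = 130.09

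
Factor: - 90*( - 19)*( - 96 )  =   - 2^6*3^3*5^1*19^1 = -164160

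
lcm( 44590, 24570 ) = 1203930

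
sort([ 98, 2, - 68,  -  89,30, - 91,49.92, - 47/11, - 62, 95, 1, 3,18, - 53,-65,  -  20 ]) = [ - 91, - 89,-68, - 65, - 62, - 53, - 20,  -  47/11,  1,2,3, 18, 30, 49.92,95,98] 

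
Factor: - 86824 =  - 2^3*10853^1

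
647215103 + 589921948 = 1237137051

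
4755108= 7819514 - 3064406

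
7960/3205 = 1592/641 = 2.48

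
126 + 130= 256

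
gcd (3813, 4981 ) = 1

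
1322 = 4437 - 3115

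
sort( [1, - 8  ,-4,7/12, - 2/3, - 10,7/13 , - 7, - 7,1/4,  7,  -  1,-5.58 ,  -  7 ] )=[ - 10,  -  8, - 7,  -  7, - 7, - 5.58,  -  4, - 1, - 2/3, 1/4,7/13,  7/12, 1,  7 ]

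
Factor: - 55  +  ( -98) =  -  153 = - 3^2*17^1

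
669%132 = 9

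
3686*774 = 2852964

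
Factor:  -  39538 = -2^1*53^1 *373^1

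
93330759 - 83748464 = 9582295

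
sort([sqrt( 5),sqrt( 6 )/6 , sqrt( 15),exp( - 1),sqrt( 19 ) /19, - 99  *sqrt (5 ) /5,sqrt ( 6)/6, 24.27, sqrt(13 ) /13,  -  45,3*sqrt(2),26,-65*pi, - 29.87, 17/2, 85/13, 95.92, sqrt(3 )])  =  [ - 65*pi, - 45, - 99*sqrt(5 )/5, - 29.87,  sqrt(19)/19,sqrt(13)/13,  exp( - 1 ),sqrt ( 6)/6, sqrt(6) /6, sqrt(3), sqrt( 5 ),sqrt( 15 ), 3 * sqrt( 2),85/13,17/2,24.27 , 26 , 95.92] 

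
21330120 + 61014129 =82344249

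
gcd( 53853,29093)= 619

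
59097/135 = 19699/45= 437.76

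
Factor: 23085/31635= 27/37 = 3^3*37^ ( - 1 ) 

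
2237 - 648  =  1589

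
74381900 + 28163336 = 102545236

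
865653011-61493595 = 804159416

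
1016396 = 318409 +697987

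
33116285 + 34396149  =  67512434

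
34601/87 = 397+62/87 =397.71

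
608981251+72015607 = 680996858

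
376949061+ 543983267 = 920932328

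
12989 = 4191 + 8798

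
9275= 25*371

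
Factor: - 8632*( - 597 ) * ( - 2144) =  - 11048683776 =- 2^8*3^1*13^1*67^1*83^1*199^1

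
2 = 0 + 2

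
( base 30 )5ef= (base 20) c6f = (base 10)4935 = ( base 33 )4hi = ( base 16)1347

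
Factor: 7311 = 3^1*2437^1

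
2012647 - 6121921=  - 4109274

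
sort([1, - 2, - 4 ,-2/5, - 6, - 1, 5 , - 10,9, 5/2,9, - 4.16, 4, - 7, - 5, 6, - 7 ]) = [ - 10,-7, - 7, - 6,  -  5, - 4.16, - 4 , - 2, - 1, - 2/5,1,5/2, 4, 5, 6,9, 9]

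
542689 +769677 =1312366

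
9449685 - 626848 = 8822837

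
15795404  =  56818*278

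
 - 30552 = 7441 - 37993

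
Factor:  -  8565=-3^1*5^1*571^1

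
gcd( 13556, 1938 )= 2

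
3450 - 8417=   -  4967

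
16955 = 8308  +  8647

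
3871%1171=358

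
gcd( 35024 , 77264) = 176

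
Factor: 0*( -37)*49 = 0 = 0^1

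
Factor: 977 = 977^1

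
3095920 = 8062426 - 4966506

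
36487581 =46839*779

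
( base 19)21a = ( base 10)751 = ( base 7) 2122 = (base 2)1011101111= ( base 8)1357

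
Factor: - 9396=-2^2*3^4*29^1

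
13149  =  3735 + 9414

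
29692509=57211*519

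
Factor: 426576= 2^4*3^1*8887^1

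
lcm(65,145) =1885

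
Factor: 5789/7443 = 7/9 =3^( - 2)*7^1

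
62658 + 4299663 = 4362321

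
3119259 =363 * 8593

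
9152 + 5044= 14196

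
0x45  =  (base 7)126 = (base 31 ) 27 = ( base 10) 69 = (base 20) 39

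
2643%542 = 475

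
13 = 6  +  7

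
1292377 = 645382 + 646995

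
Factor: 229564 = 2^2 * 29^1* 1979^1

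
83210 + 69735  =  152945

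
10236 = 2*5118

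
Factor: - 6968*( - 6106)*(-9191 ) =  - 391045874128=-  2^4*7^1*13^2 *43^1 * 67^1*71^1*101^1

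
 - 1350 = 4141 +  - 5491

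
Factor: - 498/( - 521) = 2^1*3^1 * 83^1 * 521^( - 1) 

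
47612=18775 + 28837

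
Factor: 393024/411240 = 712/745 = 2^3 * 5^( - 1) * 89^1*149^( - 1)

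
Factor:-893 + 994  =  101 = 101^1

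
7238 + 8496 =15734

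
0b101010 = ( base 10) 42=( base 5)132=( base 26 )1g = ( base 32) 1a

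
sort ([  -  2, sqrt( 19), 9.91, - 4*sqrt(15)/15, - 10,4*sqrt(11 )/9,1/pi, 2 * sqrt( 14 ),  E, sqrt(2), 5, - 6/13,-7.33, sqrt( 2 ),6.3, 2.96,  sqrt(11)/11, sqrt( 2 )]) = [  -  10, - 7.33,-2, - 4*sqrt (15 ) /15,-6/13, sqrt(11 )/11 , 1/pi,sqrt ( 2 ),sqrt( 2 ), sqrt( 2 ), 4*sqrt(  11 ) /9 , E,  2.96, sqrt( 19 ), 5, 6.3,2 *sqrt( 14 ),9.91] 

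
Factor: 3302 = 2^1 * 13^1*127^1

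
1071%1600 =1071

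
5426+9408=14834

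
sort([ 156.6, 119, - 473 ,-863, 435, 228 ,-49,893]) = [  -  863, - 473, - 49, 119 , 156.6, 228,435,893]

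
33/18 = 11/6 = 1.83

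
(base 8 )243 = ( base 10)163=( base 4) 2203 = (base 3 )20001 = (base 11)139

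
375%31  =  3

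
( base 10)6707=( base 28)8ff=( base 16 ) 1A33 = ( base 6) 51015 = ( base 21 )f48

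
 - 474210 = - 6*79035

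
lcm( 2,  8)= 8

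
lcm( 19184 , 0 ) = 0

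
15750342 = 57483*274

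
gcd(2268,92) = 4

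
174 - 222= - 48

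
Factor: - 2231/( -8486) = 2^( - 1) * 23^1*97^1*4243^( -1)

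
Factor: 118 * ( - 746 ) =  - 2^2 * 59^1* 373^1 = - 88028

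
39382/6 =19691/3 = 6563.67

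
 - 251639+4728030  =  4476391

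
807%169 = 131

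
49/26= 49/26  =  1.88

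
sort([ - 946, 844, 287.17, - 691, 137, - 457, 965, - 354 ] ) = [ - 946, - 691, - 457 , - 354, 137, 287.17, 844,965]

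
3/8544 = 1/2848 =0.00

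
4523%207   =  176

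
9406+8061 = 17467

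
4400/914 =2200/457 = 4.81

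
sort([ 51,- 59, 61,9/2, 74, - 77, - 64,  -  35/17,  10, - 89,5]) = [-89, - 77, - 64 , - 59, - 35/17,  9/2,5,  10,51 , 61,  74] 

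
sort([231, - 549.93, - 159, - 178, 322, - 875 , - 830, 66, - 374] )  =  [ - 875, - 830,-549.93, - 374, - 178 , - 159, 66,231, 322] 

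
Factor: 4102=2^1* 7^1* 293^1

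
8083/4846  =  1  +  3237/4846 = 1.67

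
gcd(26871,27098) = 1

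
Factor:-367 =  - 367^1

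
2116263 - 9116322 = -7000059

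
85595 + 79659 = 165254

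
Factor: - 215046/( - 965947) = 2^1*3^2*13^1*151^( - 1 )*919^1*6397^( - 1 ) 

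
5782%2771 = 240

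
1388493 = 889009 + 499484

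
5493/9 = 610 + 1/3 = 610.33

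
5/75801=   5/75801 = 0.00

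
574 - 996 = -422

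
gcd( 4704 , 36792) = 168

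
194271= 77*2523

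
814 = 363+451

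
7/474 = 7/474= 0.01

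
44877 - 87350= -42473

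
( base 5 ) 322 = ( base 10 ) 87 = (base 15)5C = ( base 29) 30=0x57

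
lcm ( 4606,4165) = 391510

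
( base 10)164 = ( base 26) 68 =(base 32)54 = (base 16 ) A4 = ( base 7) 323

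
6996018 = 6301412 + 694606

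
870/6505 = 174/1301 = 0.13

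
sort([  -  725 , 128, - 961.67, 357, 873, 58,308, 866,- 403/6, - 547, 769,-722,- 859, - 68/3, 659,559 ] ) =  [ - 961.67 , -859, - 725, - 722, - 547,-403/6, - 68/3, 58, 128, 308,357, 559,659, 769, 866, 873 ] 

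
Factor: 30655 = 5^1* 6131^1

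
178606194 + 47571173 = 226177367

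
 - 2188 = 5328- 7516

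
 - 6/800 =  - 1 + 397/400 = - 0.01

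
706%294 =118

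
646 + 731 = 1377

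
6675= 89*75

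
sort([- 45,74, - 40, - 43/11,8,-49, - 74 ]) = [ - 74, - 49, - 45,  -  40,-43/11, 8,  74 ]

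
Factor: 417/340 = 2^(-2)*3^1*5^( - 1 )*17^(  -  1 ) * 139^1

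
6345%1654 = 1383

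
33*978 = 32274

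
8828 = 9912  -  1084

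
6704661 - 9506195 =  - 2801534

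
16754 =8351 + 8403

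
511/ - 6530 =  - 1 + 6019/6530=   - 0.08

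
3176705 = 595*5339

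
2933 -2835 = 98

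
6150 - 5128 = 1022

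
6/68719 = 6/68719 = 0.00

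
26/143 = 2/11 = 0.18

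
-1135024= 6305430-7440454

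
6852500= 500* 13705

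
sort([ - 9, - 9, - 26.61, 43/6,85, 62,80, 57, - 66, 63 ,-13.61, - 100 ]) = [ - 100,-66, - 26.61, - 13.61, - 9,-9, 43/6, 57,62, 63,80, 85 ]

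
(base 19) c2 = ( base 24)9E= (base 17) D9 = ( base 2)11100110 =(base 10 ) 230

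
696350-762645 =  - 66295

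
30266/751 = 40 + 226/751 = 40.30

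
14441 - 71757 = - 57316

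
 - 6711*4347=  - 29172717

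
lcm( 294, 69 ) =6762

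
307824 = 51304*6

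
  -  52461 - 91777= -144238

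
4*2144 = 8576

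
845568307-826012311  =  19555996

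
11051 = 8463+2588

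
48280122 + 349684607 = 397964729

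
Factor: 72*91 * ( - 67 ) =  - 2^3*3^2*7^1*13^1*67^1 = - 438984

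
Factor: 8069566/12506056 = 4034783/6253028 = 2^( - 2)*19^1*73^1 * 2909^1*1563257^(-1 ) 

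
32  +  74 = 106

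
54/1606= 27/803 = 0.03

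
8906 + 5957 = 14863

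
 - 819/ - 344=819/344 = 2.38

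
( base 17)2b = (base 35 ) 1a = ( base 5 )140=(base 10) 45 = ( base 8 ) 55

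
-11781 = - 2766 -9015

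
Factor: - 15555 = - 3^1*5^1*17^1 * 61^1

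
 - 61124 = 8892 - 70016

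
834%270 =24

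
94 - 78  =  16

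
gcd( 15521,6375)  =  17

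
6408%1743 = 1179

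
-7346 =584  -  7930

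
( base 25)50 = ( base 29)49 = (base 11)104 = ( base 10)125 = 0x7d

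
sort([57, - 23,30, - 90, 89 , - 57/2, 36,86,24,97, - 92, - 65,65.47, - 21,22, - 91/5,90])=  [ - 92,-90  , - 65, - 57/2, - 23, - 21, - 91/5,22, 24,30,36,57, 65.47,86,89, 90,97 ] 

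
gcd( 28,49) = 7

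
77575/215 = 15515/43  =  360.81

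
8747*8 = 69976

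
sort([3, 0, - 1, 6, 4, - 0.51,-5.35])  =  [ - 5.35, - 1,-0.51,  0,3, 4, 6]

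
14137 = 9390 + 4747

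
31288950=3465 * 9030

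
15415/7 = 15415/7 =2202.14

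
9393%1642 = 1183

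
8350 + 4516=12866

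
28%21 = 7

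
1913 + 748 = 2661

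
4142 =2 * 2071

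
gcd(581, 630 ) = 7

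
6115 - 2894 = 3221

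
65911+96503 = 162414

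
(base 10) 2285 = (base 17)7F7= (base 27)33h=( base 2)100011101101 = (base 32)27D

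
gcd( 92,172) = 4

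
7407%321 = 24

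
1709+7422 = 9131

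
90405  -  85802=4603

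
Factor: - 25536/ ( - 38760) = 2^3* 5^ (-1)*7^1*17^( - 1) = 56/85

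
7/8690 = 7/8690 = 0.00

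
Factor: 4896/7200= 17/25 = 5^( - 2 )*17^1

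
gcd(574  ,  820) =82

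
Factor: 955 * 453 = 3^1 * 5^1*151^1*191^1 = 432615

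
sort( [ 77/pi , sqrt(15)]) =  [ sqrt(15), 77/pi]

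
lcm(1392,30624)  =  30624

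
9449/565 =9449/565 = 16.72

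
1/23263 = 1/23263 = 0.00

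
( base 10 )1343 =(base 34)15h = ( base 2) 10100111111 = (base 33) 17N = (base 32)19V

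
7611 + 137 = 7748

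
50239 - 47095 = 3144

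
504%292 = 212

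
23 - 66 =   -  43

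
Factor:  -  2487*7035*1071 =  - 18738264195 = - 3^4 * 5^1 *7^2*17^1*67^1*829^1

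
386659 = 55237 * 7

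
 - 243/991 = -1 + 748/991 = - 0.25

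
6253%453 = 364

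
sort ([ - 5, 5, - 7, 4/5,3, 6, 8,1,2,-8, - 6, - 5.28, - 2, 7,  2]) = [ - 8, - 7, - 6, - 5.28,  -  5,-2,4/5, 1, 2, 2,3 , 5,6, 7,  8]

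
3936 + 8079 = 12015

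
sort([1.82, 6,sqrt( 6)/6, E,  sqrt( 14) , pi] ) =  [sqrt(6) /6, 1.82, E,pi,  sqrt( 14), 6] 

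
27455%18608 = 8847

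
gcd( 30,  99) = 3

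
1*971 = 971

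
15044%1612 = 536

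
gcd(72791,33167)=1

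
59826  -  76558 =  - 16732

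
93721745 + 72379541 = 166101286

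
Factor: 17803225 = 5^2 * 11^1 * 41^1 * 1579^1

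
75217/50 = 75217/50 = 1504.34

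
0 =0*( - 2645)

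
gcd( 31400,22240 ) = 40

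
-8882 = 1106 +  -  9988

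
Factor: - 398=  - 2^1*199^1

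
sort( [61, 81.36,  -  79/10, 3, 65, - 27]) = [ - 27, - 79/10, 3,  61, 65, 81.36]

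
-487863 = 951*( - 513 )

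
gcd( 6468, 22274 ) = 14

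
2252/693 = 2252/693 = 3.25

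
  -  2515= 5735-8250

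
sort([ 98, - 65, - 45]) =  [ - 65, - 45, 98 ] 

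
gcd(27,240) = 3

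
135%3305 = 135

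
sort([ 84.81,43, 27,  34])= [27, 34,43,84.81 ] 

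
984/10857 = 328/3619   =  0.09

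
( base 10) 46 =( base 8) 56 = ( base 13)37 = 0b101110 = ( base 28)1I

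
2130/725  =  2 + 136/145  =  2.94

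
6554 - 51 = 6503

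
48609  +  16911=65520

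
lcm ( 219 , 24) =1752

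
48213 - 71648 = - 23435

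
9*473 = 4257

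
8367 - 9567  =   - 1200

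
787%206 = 169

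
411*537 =220707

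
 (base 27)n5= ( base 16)272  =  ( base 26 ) O2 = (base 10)626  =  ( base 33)iw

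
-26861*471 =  - 12651531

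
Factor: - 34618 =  - 2^1*19^1 * 911^1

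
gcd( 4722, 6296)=1574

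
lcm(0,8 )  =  0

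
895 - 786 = 109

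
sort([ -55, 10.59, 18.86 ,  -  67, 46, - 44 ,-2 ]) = [ -67 ,  -  55,-44, - 2,10.59,  18.86, 46] 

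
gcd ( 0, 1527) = 1527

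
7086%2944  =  1198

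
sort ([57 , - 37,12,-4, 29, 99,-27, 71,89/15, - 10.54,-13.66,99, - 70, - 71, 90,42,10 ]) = [ - 71, - 70,-37,-27,-13.66, - 10.54, - 4, 89/15 , 10,12,  29 , 42, 57, 71,  90, 99, 99 ] 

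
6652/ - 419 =-16 + 52/419 = - 15.88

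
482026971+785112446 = 1267139417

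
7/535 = 7/535 = 0.01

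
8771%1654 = 501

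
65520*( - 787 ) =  - 51564240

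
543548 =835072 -291524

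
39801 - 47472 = - 7671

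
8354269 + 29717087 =38071356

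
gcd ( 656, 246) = 82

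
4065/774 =5 + 65/258 = 5.25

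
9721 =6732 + 2989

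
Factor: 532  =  2^2 * 7^1*19^1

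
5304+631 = 5935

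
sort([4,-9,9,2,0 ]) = [ - 9, 0, 2, 4 , 9 ]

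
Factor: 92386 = 2^1 * 7^1*6599^1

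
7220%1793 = 48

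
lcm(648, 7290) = 29160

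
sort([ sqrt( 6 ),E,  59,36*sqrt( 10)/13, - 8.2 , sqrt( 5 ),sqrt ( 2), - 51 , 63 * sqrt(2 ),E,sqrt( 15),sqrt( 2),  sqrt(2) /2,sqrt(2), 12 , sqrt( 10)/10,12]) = [ - 51, - 8.2,sqrt( 10 )/10,sqrt( 2 ) /2,sqrt (2),sqrt(2 ),  sqrt(2), sqrt( 5),sqrt ( 6),E,E, sqrt( 15), 36*sqrt( 10)/13,12,12,59,63* sqrt( 2)]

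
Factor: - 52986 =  - 2^1*3^1*8831^1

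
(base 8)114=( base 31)2e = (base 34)28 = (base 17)48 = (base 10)76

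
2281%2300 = 2281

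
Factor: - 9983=-67^1*149^1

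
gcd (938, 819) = 7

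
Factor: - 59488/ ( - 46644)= 88/69 = 2^3 * 3^( - 1 )*11^1*23^(-1) 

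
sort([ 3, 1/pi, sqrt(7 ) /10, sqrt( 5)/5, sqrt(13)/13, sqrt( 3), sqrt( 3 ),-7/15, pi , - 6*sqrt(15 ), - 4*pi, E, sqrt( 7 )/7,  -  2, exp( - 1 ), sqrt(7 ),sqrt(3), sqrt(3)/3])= [-6*sqrt( 15 ), - 4*pi,-2,-7/15,sqrt(7)/10, sqrt(13 ) /13, 1/pi, exp ( - 1 ),sqrt( 7 ) /7, sqrt(5) /5 , sqrt ( 3)/3 , sqrt (3),sqrt( 3),sqrt( 3 ), sqrt ( 7 ), E,  3, pi]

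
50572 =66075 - 15503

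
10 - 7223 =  - 7213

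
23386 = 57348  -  33962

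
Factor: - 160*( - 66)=2^6*3^1*5^1*11^1 = 10560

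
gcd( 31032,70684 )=1724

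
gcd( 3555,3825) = 45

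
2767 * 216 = 597672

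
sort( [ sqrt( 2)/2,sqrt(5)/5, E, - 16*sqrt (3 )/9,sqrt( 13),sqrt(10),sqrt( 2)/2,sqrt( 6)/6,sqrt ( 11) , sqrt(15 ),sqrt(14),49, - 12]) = [ -12,  -  16*sqrt(3 ) /9,sqrt ( 6) /6,sqrt (5) /5,sqrt( 2 )/2,sqrt(2)/2,E, sqrt( 10 ), sqrt( 11), sqrt(13), sqrt( 14),sqrt ( 15),49]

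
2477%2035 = 442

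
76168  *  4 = 304672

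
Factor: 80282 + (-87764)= - 2^1*3^1*29^1*43^1= - 7482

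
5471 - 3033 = 2438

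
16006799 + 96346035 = 112352834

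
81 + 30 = 111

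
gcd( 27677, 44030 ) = 1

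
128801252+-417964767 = -289163515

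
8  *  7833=62664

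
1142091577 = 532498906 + 609592671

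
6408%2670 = 1068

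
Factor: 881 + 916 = 1797 = 3^1*599^1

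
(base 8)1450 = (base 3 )1002221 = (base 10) 808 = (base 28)10O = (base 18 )28G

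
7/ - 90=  - 1 + 83/90= -  0.08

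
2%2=0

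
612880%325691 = 287189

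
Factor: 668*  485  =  2^2*5^1 *97^1*167^1 =323980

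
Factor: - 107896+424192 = 2^3 *3^2*23^1*191^1=316296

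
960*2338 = 2244480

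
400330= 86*4655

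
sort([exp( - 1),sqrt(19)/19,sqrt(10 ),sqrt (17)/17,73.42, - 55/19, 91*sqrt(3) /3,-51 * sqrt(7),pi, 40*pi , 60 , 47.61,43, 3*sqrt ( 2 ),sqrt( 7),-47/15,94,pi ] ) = [ - 51*sqrt(7 ) , - 47/15, - 55/19, sqrt( 19 )/19,sqrt(17)/17, exp(  -  1 ),sqrt(7), pi,pi, sqrt(10 ),3*sqrt(2), 43,47.61, 91 * sqrt ( 3 )/3, 60, 73.42,94,40*pi]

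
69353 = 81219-11866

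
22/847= 2/77=0.03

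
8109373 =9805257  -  1695884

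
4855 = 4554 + 301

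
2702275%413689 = 220141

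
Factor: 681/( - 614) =-2^( - 1 )*3^1 * 227^1*307^( - 1 )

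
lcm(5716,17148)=17148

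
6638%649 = 148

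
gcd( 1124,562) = 562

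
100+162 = 262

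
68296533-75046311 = -6749778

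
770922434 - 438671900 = 332250534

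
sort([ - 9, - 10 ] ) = [-10, - 9]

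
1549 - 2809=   -  1260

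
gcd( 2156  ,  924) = 308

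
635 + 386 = 1021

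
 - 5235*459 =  - 2402865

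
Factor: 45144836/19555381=2^2*11^1*19^1*83^( - 1)*54001^1 *235607^( - 1)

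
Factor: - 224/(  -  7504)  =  2^1*67^( - 1)  =  2/67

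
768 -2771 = - 2003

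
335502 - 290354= 45148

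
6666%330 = 66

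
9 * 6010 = 54090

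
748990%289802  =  169386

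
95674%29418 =7420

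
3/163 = 3/163 = 0.02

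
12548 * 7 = 87836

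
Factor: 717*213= 3^2*71^1*239^1= 152721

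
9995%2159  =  1359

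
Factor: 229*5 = 5^1 * 229^1 = 1145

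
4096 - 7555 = - 3459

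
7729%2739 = 2251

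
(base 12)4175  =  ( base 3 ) 100210122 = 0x1BE9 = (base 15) 21B5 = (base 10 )7145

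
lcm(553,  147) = 11613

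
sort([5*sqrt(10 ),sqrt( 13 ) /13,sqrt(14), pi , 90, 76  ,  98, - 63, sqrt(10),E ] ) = [-63, sqrt(13 ) /13, E, pi,  sqrt ( 10), sqrt(14), 5*sqrt(10 ),  76,90,98]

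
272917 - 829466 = -556549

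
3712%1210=82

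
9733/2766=9733/2766 =3.52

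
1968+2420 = 4388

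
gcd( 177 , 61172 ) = 1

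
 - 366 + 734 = 368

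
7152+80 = 7232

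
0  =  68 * 0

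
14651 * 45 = 659295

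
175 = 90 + 85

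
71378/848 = 84 + 73/424 =84.17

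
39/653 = 39/653 = 0.06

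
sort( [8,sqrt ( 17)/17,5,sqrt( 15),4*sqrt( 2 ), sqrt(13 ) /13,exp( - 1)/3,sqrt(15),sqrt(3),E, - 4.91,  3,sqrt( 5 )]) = [ - 4.91,exp( - 1) /3, sqrt (17) /17, sqrt( 13 ) /13,sqrt( 3 ) , sqrt( 5),E, 3,sqrt( 15 ),sqrt (15),5,4 * sqrt( 2 ), 8]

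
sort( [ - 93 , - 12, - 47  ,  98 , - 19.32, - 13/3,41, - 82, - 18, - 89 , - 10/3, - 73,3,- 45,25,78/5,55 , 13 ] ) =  [ - 93,  -  89,-82, - 73, - 47, - 45, - 19.32, - 18, - 12,-13/3, -10/3,3,13,78/5 , 25, 41, 55,98]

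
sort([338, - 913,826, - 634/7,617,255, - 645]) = [  -  913, - 645, - 634/7,255  ,  338, 617, 826 ] 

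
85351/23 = 85351/23 = 3710.91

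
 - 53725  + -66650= - 120375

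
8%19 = 8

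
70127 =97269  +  -27142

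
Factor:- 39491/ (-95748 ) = 391/948= 2^(  -  2 )*3^( - 1 ) * 17^1*23^1 * 79^ ( - 1 )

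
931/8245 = 931/8245 =0.11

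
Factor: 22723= 31^1*733^1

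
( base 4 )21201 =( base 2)1001100001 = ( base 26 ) NB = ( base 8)1141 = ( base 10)609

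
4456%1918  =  620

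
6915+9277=16192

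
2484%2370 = 114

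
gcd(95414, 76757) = 1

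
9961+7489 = 17450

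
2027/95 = 21 + 32/95 =21.34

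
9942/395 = 9942/395 = 25.17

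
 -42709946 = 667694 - 43377640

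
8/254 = 4/127=0.03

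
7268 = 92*79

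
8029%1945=249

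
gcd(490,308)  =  14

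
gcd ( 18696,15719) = 1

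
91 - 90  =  1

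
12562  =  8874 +3688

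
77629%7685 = 779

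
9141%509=488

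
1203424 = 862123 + 341301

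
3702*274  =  1014348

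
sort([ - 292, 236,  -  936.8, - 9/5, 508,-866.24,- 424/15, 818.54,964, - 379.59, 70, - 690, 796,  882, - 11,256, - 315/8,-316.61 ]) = [-936.8,-866.24,-690,-379.59, - 316.61 ,-292, - 315/8, - 424/15, - 11, - 9/5,70, 236,256, 508, 796 , 818.54,882, 964]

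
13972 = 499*28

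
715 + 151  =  866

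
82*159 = 13038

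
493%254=239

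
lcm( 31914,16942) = 1372302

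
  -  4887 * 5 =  - 24435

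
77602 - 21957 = 55645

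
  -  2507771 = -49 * 51179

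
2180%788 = 604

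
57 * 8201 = 467457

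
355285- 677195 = -321910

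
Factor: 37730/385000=2^ ( - 2 )*5^ ( - 3 )*7^2 = 49/500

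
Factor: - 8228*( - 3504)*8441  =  2^6*3^1*11^2*17^1*23^1*73^1*367^1 = 243361728192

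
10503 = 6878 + 3625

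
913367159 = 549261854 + 364105305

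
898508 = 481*1868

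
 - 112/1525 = -112/1525 = - 0.07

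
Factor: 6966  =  2^1*3^4*43^1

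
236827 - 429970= - 193143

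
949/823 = 1  +  126/823 = 1.15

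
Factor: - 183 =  - 3^1 * 61^1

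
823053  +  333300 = 1156353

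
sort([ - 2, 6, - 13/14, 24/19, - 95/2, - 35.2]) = [-95/2, - 35.2, - 2,-13/14, 24/19, 6] 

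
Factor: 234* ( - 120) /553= - 28080/553 = - 2^4*3^3*5^1*7^( - 1)*13^1*79^ ( - 1)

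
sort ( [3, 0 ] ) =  [ 0, 3]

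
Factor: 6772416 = 2^6*3^1*7^1*5039^1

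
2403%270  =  243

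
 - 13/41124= - 13/41124 = -0.00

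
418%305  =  113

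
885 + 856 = 1741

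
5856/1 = 5856=5856.00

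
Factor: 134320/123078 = 920/843 = 2^3*3^( - 1)*5^1 * 23^1  *281^( - 1 ) 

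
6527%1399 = 931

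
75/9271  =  75/9271 = 0.01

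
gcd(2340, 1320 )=60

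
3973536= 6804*584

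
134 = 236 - 102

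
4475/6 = 4475/6 = 745.83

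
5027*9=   45243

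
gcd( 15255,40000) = 5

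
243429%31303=24308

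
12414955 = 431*28805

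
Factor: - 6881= - 7^1*983^1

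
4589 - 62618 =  - 58029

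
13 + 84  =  97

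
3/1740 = 1/580 =0.00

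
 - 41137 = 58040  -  99177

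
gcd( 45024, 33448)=8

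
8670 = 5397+3273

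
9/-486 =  - 1 + 53/54 = - 0.02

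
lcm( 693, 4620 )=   13860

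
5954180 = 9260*643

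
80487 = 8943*9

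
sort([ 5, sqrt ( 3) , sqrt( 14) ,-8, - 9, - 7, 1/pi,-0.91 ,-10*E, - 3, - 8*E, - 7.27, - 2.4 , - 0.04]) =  [-10*E, - 8*E, - 9, - 8, - 7.27  ,-7 , - 3, - 2.4,-0.91 ,  -  0.04, 1/pi,sqrt(3),sqrt(14) , 5]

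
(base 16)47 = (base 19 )3E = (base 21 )38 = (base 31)29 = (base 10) 71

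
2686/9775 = 158/575= 0.27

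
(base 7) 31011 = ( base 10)7554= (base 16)1D82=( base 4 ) 1312002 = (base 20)IHE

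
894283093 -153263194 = 741019899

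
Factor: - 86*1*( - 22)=2^2*11^1*43^1 = 1892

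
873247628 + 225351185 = 1098598813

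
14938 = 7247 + 7691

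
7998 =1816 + 6182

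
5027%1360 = 947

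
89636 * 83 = 7439788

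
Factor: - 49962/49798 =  - 3^1*7^(-1 )*11^1 * 757^1*3557^ ( - 1) =- 24981/24899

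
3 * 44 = 132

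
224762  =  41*5482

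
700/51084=175/12771 = 0.01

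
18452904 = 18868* 978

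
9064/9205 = 9064/9205 = 0.98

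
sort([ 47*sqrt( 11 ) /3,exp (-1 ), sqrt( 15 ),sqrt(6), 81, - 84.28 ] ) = [-84.28,exp(  -  1), sqrt( 6 ), sqrt( 15 ), 47*sqrt (11 ) /3,81]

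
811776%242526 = 84198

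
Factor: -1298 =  - 2^1*11^1*59^1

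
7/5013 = 7/5013 = 0.00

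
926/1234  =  463/617= 0.75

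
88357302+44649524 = 133006826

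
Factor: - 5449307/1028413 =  - 19^( - 1 )*113^(  -  1 )*439^1*479^( - 1)*12413^1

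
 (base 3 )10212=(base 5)404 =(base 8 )150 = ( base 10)104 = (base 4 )1220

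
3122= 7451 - 4329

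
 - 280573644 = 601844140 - 882417784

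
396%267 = 129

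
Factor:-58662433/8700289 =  - 13^( - 2)*51481^( - 1 )*58662433^1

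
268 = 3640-3372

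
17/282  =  17/282 = 0.06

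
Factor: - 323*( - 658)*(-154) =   -  32730236  =  -2^2*  7^2*11^1*17^1* 19^1*47^1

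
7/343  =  1/49 =0.02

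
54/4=13+1/2= 13.50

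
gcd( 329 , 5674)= 1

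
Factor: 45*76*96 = 328320 = 2^7*3^3 *5^1*19^1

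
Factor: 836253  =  3^2 * 11^1*8447^1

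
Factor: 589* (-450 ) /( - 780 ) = 2^(-1 )*3^1 * 5^1*13^ ( - 1) * 19^1*31^1 = 8835/26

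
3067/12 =255 + 7/12= 255.58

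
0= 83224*0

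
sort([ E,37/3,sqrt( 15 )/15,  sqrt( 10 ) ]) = [ sqrt( 15) /15, E , sqrt(10),37/3 ] 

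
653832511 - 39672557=614159954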